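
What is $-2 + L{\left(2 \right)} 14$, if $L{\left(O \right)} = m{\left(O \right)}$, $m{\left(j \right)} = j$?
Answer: $26$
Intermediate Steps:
$L{\left(O \right)} = O$
$-2 + L{\left(2 \right)} 14 = -2 + 2 \cdot 14 = -2 + 28 = 26$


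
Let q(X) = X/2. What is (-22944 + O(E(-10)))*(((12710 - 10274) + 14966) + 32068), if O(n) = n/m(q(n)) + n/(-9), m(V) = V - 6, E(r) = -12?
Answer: -1134924250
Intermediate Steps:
q(X) = X/2 (q(X) = X*(1/2) = X/2)
m(V) = -6 + V
O(n) = -n/9 + n/(-6 + n/2) (O(n) = n/(-6 + n/2) + n/(-9) = n/(-6 + n/2) + n*(-1/9) = n/(-6 + n/2) - n/9 = -n/9 + n/(-6 + n/2))
(-22944 + O(E(-10)))*(((12710 - 10274) + 14966) + 32068) = (-22944 + (1/9)*(-12)*(30 - 1*(-12))/(-12 - 12))*(((12710 - 10274) + 14966) + 32068) = (-22944 + (1/9)*(-12)*(30 + 12)/(-24))*((2436 + 14966) + 32068) = (-22944 + (1/9)*(-12)*(-1/24)*42)*(17402 + 32068) = (-22944 + 7/3)*49470 = -68825/3*49470 = -1134924250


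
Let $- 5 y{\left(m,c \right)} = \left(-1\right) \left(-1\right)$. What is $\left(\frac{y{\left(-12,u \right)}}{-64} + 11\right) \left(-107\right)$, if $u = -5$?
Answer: $- \frac{376747}{320} \approx -1177.3$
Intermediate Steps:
$y{\left(m,c \right)} = - \frac{1}{5}$ ($y{\left(m,c \right)} = - \frac{\left(-1\right) \left(-1\right)}{5} = \left(- \frac{1}{5}\right) 1 = - \frac{1}{5}$)
$\left(\frac{y{\left(-12,u \right)}}{-64} + 11\right) \left(-107\right) = \left(- \frac{1}{5 \left(-64\right)} + 11\right) \left(-107\right) = \left(\left(- \frac{1}{5}\right) \left(- \frac{1}{64}\right) + 11\right) \left(-107\right) = \left(\frac{1}{320} + 11\right) \left(-107\right) = \frac{3521}{320} \left(-107\right) = - \frac{376747}{320}$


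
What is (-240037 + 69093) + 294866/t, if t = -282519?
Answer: -48295222802/282519 ≈ -1.7095e+5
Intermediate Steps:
(-240037 + 69093) + 294866/t = (-240037 + 69093) + 294866/(-282519) = -170944 + 294866*(-1/282519) = -170944 - 294866/282519 = -48295222802/282519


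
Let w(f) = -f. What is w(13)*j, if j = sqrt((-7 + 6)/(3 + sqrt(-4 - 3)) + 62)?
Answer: -13*sqrt((185 + 62*I*sqrt(7))/(3 + I*sqrt(7))) ≈ -102.21 - 0.13671*I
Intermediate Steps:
j = sqrt(62 - 1/(3 + I*sqrt(7))) (j = sqrt(-1/(3 + sqrt(-7)) + 62) = sqrt(-1/(3 + I*sqrt(7)) + 62) = sqrt(62 - 1/(3 + I*sqrt(7))) ≈ 7.8621 + 0.01052*I)
w(13)*j = (-1*13)*sqrt((185 + 62*I*sqrt(7))/(3 + I*sqrt(7))) = -13*sqrt((185 + 62*I*sqrt(7))/(3 + I*sqrt(7)))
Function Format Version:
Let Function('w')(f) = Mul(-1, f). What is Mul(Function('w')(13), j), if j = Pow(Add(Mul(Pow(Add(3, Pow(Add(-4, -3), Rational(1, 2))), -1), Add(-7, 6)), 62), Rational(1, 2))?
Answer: Mul(-13, Pow(Mul(Pow(Add(3, Mul(I, Pow(7, Rational(1, 2)))), -1), Add(185, Mul(62, I, Pow(7, Rational(1, 2))))), Rational(1, 2))) ≈ Add(-102.21, Mul(-0.13671, I))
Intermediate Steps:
j = Pow(Add(62, Mul(-1, Pow(Add(3, Mul(I, Pow(7, Rational(1, 2)))), -1))), Rational(1, 2)) (j = Pow(Add(Mul(Pow(Add(3, Pow(-7, Rational(1, 2))), -1), -1), 62), Rational(1, 2)) = Pow(Add(Mul(Pow(Add(3, Mul(I, Pow(7, Rational(1, 2)))), -1), -1), 62), Rational(1, 2)) = Pow(Add(Mul(-1, Pow(Add(3, Mul(I, Pow(7, Rational(1, 2)))), -1)), 62), Rational(1, 2)) = Pow(Add(62, Mul(-1, Pow(Add(3, Mul(I, Pow(7, Rational(1, 2)))), -1))), Rational(1, 2)) ≈ Add(7.8621, Mul(0.01052, I)))
Mul(Function('w')(13), j) = Mul(Mul(-1, 13), Pow(Mul(Pow(Add(3, Mul(I, Pow(7, Rational(1, 2)))), -1), Add(185, Mul(62, I, Pow(7, Rational(1, 2))))), Rational(1, 2))) = Mul(-13, Pow(Mul(Pow(Add(3, Mul(I, Pow(7, Rational(1, 2)))), -1), Add(185, Mul(62, I, Pow(7, Rational(1, 2))))), Rational(1, 2)))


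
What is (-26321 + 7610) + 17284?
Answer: -1427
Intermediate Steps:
(-26321 + 7610) + 17284 = -18711 + 17284 = -1427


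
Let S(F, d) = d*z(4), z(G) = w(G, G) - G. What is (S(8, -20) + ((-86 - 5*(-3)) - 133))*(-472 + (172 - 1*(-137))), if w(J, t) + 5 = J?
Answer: 16952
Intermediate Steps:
w(J, t) = -5 + J
z(G) = -5 (z(G) = (-5 + G) - G = -5)
S(F, d) = -5*d (S(F, d) = d*(-5) = -5*d)
(S(8, -20) + ((-86 - 5*(-3)) - 133))*(-472 + (172 - 1*(-137))) = (-5*(-20) + ((-86 - 5*(-3)) - 133))*(-472 + (172 - 1*(-137))) = (100 + ((-86 + 15) - 133))*(-472 + (172 + 137)) = (100 + (-71 - 133))*(-472 + 309) = (100 - 204)*(-163) = -104*(-163) = 16952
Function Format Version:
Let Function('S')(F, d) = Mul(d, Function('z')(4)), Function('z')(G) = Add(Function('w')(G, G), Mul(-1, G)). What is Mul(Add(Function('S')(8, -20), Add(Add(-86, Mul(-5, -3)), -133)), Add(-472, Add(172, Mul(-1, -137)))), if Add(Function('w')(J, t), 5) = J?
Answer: 16952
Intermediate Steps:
Function('w')(J, t) = Add(-5, J)
Function('z')(G) = -5 (Function('z')(G) = Add(Add(-5, G), Mul(-1, G)) = -5)
Function('S')(F, d) = Mul(-5, d) (Function('S')(F, d) = Mul(d, -5) = Mul(-5, d))
Mul(Add(Function('S')(8, -20), Add(Add(-86, Mul(-5, -3)), -133)), Add(-472, Add(172, Mul(-1, -137)))) = Mul(Add(Mul(-5, -20), Add(Add(-86, Mul(-5, -3)), -133)), Add(-472, Add(172, Mul(-1, -137)))) = Mul(Add(100, Add(Add(-86, 15), -133)), Add(-472, Add(172, 137))) = Mul(Add(100, Add(-71, -133)), Add(-472, 309)) = Mul(Add(100, -204), -163) = Mul(-104, -163) = 16952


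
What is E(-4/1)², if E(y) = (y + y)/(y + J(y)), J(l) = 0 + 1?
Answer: 64/9 ≈ 7.1111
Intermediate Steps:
J(l) = 1
E(y) = 2*y/(1 + y) (E(y) = (y + y)/(y + 1) = (2*y)/(1 + y) = 2*y/(1 + y))
E(-4/1)² = (2*(-4/1)/(1 - 4/1))² = (2*(-4*1)/(1 - 4*1))² = (2*(-4)/(1 - 4))² = (2*(-4)/(-3))² = (2*(-4)*(-⅓))² = (8/3)² = 64/9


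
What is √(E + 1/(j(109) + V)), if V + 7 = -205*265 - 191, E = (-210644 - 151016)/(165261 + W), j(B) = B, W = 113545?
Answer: I*√8293303332299876374/2528491614 ≈ 1.1389*I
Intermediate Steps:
E = -180830/139403 (E = (-210644 - 151016)/(165261 + 113545) = -361660/278806 = -361660*1/278806 = -180830/139403 ≈ -1.2972)
V = -54523 (V = -7 + (-205*265 - 191) = -7 + (-54325 - 191) = -7 - 54516 = -54523)
√(E + 1/(j(109) + V)) = √(-180830/139403 + 1/(109 - 54523)) = √(-180830/139403 + 1/(-54414)) = √(-180830/139403 - 1/54414) = √(-9839823023/7585474842) = I*√8293303332299876374/2528491614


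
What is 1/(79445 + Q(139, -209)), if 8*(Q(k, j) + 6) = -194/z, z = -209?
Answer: 836/66411101 ≈ 1.2588e-5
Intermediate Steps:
Q(k, j) = -4919/836 (Q(k, j) = -6 + (-194/(-209))/8 = -6 + (-194*(-1/209))/8 = -6 + (1/8)*(194/209) = -6 + 97/836 = -4919/836)
1/(79445 + Q(139, -209)) = 1/(79445 - 4919/836) = 1/(66411101/836) = 836/66411101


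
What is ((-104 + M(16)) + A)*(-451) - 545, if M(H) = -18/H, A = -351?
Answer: 1641339/8 ≈ 2.0517e+5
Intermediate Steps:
((-104 + M(16)) + A)*(-451) - 545 = ((-104 - 18/16) - 351)*(-451) - 545 = ((-104 - 18*1/16) - 351)*(-451) - 545 = ((-104 - 9/8) - 351)*(-451) - 545 = (-841/8 - 351)*(-451) - 545 = -3649/8*(-451) - 545 = 1645699/8 - 545 = 1641339/8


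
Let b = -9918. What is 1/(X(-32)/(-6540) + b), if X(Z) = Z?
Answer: -1635/16215922 ≈ -0.00010083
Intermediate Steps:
1/(X(-32)/(-6540) + b) = 1/(-32/(-6540) - 9918) = 1/(-32*(-1/6540) - 9918) = 1/(8/1635 - 9918) = 1/(-16215922/1635) = -1635/16215922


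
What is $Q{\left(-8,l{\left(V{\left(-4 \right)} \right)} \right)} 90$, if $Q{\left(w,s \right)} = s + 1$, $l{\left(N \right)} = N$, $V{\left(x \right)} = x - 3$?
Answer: $-540$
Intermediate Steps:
$V{\left(x \right)} = -3 + x$
$Q{\left(w,s \right)} = 1 + s$
$Q{\left(-8,l{\left(V{\left(-4 \right)} \right)} \right)} 90 = \left(1 - 7\right) 90 = \left(-6\right) 90 = -540$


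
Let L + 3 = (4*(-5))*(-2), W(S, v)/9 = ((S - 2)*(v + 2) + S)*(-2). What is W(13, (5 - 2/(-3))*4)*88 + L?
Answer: -450347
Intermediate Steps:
W(S, v) = -18*S - 18*(-2 + S)*(2 + v) (W(S, v) = 9*(((S - 2)*(v + 2) + S)*(-2)) = 9*(((-2 + S)*(2 + v) + S)*(-2)) = 9*((S + (-2 + S)*(2 + v))*(-2)) = 9*(-2*S - 2*(-2 + S)*(2 + v)) = -18*S - 18*(-2 + S)*(2 + v))
L = 37 (L = -3 + (4*(-5))*(-2) = -3 - 20*(-2) = -3 + 40 = 37)
W(13, (5 - 2/(-3))*4)*88 + L = (72 - 54*13 + 36*((5 - 2/(-3))*4) - 18*13*(5 - 2/(-3))*4)*88 + 37 = (72 - 702 + 36*((5 - 2*(-1/3))*4) - 18*13*(5 - 2*(-1/3))*4)*88 + 37 = (72 - 702 + 36*((5 + 2/3)*4) - 18*13*(5 + 2/3)*4)*88 + 37 = (72 - 702 + 36*((17/3)*4) - 18*13*(17/3)*4)*88 + 37 = (72 - 702 + 36*(68/3) - 18*13*68/3)*88 + 37 = (72 - 702 + 816 - 5304)*88 + 37 = -5118*88 + 37 = -450384 + 37 = -450347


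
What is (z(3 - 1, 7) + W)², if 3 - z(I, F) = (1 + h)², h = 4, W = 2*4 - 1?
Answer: 225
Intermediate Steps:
W = 7 (W = 8 - 1 = 7)
z(I, F) = -22 (z(I, F) = 3 - (1 + 4)² = 3 - 1*5² = 3 - 1*25 = 3 - 25 = -22)
(z(3 - 1, 7) + W)² = (-22 + 7)² = (-15)² = 225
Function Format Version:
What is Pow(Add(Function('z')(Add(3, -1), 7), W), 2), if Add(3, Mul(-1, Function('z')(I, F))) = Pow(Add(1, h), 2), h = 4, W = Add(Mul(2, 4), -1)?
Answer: 225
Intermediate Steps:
W = 7 (W = Add(8, -1) = 7)
Function('z')(I, F) = -22 (Function('z')(I, F) = Add(3, Mul(-1, Pow(Add(1, 4), 2))) = Add(3, Mul(-1, Pow(5, 2))) = Add(3, Mul(-1, 25)) = Add(3, -25) = -22)
Pow(Add(Function('z')(Add(3, -1), 7), W), 2) = Pow(Add(-22, 7), 2) = Pow(-15, 2) = 225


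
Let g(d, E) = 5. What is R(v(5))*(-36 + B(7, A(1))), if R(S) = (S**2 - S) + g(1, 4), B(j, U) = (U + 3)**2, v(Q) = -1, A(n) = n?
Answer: -140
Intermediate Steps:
B(j, U) = (3 + U)**2
R(S) = 5 + S**2 - S (R(S) = (S**2 - S) + 5 = 5 + S**2 - S)
R(v(5))*(-36 + B(7, A(1))) = (5 + (-1)**2 - 1*(-1))*(-36 + (3 + 1)**2) = (5 + 1 + 1)*(-36 + 4**2) = 7*(-36 + 16) = 7*(-20) = -140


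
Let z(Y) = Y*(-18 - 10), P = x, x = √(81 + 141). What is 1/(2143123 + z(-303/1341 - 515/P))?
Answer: 15844011522051/33955758819649139197 - 480207630*√222/33955758819649139197 ≈ 4.6640e-7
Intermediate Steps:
x = √222 ≈ 14.900
P = √222 ≈ 14.900
z(Y) = -28*Y (z(Y) = Y*(-28) = -28*Y)
1/(2143123 + z(-303/1341 - 515/P)) = 1/(2143123 - 28*(-303/1341 - 515*√222/222)) = 1/(2143123 - 28*(-303*1/1341 - 515*√222/222)) = 1/(2143123 - 28*(-101/447 - 515*√222/222)) = 1/(2143123 + (2828/447 + 7210*√222/111)) = 1/(957978809/447 + 7210*√222/111)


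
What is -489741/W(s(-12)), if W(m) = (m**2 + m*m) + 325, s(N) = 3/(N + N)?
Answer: -5223904/3467 ≈ -1506.8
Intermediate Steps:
s(N) = 3/(2*N) (s(N) = 3/((2*N)) = 3*(1/(2*N)) = 3/(2*N))
W(m) = 325 + 2*m**2 (W(m) = (m**2 + m**2) + 325 = 2*m**2 + 325 = 325 + 2*m**2)
-489741/W(s(-12)) = -489741/(325 + 2*((3/2)/(-12))**2) = -489741/(325 + 2*((3/2)*(-1/12))**2) = -489741/(325 + 2*(-1/8)**2) = -489741/(325 + 2*(1/64)) = -489741/(325 + 1/32) = -489741/10401/32 = -489741*32/10401 = -5223904/3467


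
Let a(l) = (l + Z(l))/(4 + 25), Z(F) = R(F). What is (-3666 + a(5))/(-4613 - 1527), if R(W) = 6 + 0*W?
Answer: 106303/178060 ≈ 0.59701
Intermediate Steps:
R(W) = 6 (R(W) = 6 + 0 = 6)
Z(F) = 6
a(l) = 6/29 + l/29 (a(l) = (l + 6)/(4 + 25) = (6 + l)/29 = (6 + l)*(1/29) = 6/29 + l/29)
(-3666 + a(5))/(-4613 - 1527) = (-3666 + (6/29 + (1/29)*5))/(-4613 - 1527) = (-3666 + (6/29 + 5/29))/(-6140) = (-3666 + 11/29)*(-1/6140) = -106303/29*(-1/6140) = 106303/178060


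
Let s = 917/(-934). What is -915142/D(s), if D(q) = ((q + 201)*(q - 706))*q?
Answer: -745639859991568/113120375631669 ≈ -6.5916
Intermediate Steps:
s = -917/934 (s = 917*(-1/934) = -917/934 ≈ -0.98180)
D(q) = q*(-706 + q)*(201 + q) (D(q) = ((201 + q)*(-706 + q))*q = ((-706 + q)*(201 + q))*q = q*(-706 + q)*(201 + q))
-915142/D(s) = -915142*(-934/(917*(-141906 + (-917/934)² - 505*(-917/934)))) = -915142*(-934/(917*(-141906 + 840889/872356 + 463085/934))) = -915142/((-917/934*(-123359188257/872356))) = -915142/113120375631669/814780504 = -915142*814780504/113120375631669 = -745639859991568/113120375631669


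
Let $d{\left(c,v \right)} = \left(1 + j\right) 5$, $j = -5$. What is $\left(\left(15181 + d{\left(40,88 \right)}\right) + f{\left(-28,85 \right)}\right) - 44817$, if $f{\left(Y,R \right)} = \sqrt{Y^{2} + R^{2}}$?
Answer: $-29656 + \sqrt{8009} \approx -29567.0$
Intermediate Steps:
$f{\left(Y,R \right)} = \sqrt{R^{2} + Y^{2}}$
$d{\left(c,v \right)} = -20$ ($d{\left(c,v \right)} = \left(1 - 5\right) 5 = \left(-4\right) 5 = -20$)
$\left(\left(15181 + d{\left(40,88 \right)}\right) + f{\left(-28,85 \right)}\right) - 44817 = \left(\left(15181 - 20\right) + \sqrt{85^{2} + \left(-28\right)^{2}}\right) - 44817 = \left(15161 + \sqrt{7225 + 784}\right) - 44817 = \left(15161 + \sqrt{8009}\right) - 44817 = -29656 + \sqrt{8009}$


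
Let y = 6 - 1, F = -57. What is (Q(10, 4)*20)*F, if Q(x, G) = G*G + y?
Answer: -23940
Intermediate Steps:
y = 5
Q(x, G) = 5 + G² (Q(x, G) = G*G + 5 = G² + 5 = 5 + G²)
(Q(10, 4)*20)*F = ((5 + 4²)*20)*(-57) = ((5 + 16)*20)*(-57) = (21*20)*(-57) = 420*(-57) = -23940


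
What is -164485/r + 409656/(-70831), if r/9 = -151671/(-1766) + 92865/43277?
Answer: -915230351154760498/4288872943662903 ≈ -213.40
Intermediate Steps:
r = 60550789113/76427182 (r = 9*(-151671/(-1766) + 92865/43277) = 9*(-151671*(-1/1766) + 92865*(1/43277)) = 9*(151671/1766 + 92865/43277) = 9*(6727865457/76427182) = 60550789113/76427182 ≈ 792.27)
-164485/r + 409656/(-70831) = -164485/60550789113/76427182 + 409656/(-70831) = -164485*76427182/60550789113 + 409656*(-1/70831) = -12571125031270/60550789113 - 409656/70831 = -915230351154760498/4288872943662903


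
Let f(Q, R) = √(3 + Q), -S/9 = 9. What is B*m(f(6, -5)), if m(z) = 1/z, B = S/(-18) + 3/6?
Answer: 5/3 ≈ 1.6667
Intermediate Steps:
S = -81 (S = -9*9 = -81)
B = 5 (B = -81/(-18) + 3/6 = -81*(-1/18) + 3*(⅙) = 9/2 + ½ = 5)
B*m(f(6, -5)) = 5/(√(3 + 6)) = 5/(√9) = 5/3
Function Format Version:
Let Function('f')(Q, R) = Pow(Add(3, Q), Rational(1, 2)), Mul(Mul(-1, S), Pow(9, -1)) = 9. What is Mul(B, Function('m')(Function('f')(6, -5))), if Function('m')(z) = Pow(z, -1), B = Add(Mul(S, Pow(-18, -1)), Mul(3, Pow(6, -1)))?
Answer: Rational(5, 3) ≈ 1.6667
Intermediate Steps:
S = -81 (S = Mul(-9, 9) = -81)
B = 5 (B = Add(Mul(-81, Pow(-18, -1)), Mul(3, Pow(6, -1))) = Add(Mul(-81, Rational(-1, 18)), Mul(3, Rational(1, 6))) = Add(Rational(9, 2), Rational(1, 2)) = 5)
Mul(B, Function('m')(Function('f')(6, -5))) = Mul(5, Pow(Pow(Add(3, 6), Rational(1, 2)), -1)) = Mul(5, Pow(Pow(9, Rational(1, 2)), -1)) = Mul(5, Pow(3, -1)) = Mul(5, Rational(1, 3)) = Rational(5, 3)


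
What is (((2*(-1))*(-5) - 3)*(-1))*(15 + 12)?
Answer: -189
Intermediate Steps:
(((2*(-1))*(-5) - 3)*(-1))*(15 + 12) = ((-2*(-5) - 3)*(-1))*27 = ((10 - 3)*(-1))*27 = (7*(-1))*27 = -7*27 = -189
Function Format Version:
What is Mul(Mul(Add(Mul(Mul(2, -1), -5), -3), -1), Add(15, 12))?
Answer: -189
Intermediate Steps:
Mul(Mul(Add(Mul(Mul(2, -1), -5), -3), -1), Add(15, 12)) = Mul(Mul(Add(Mul(-2, -5), -3), -1), 27) = Mul(Mul(Add(10, -3), -1), 27) = Mul(Mul(7, -1), 27) = Mul(-7, 27) = -189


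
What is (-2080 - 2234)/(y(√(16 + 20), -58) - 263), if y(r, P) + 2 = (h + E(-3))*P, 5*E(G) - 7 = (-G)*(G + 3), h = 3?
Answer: 7190/867 ≈ 8.2930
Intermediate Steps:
E(G) = 7/5 - G*(3 + G)/5 (E(G) = 7/5 + ((-G)*(G + 3))/5 = 7/5 + ((-G)*(3 + G))/5 = 7/5 + (-G*(3 + G))/5 = 7/5 - G*(3 + G)/5)
y(r, P) = -2 + 22*P/5 (y(r, P) = -2 + (3 + (7/5 - ⅗*(-3) - ⅕*(-3)²))*P = -2 + (3 + (7/5 + 9/5 - ⅕*9))*P = -2 + (3 + (7/5 + 9/5 - 9/5))*P = -2 + (3 + 7/5)*P = -2 + 22*P/5)
(-2080 - 2234)/(y(√(16 + 20), -58) - 263) = (-2080 - 2234)/((-2 + (22/5)*(-58)) - 263) = -4314/((-2 - 1276/5) - 263) = -4314/(-1286/5 - 263) = -4314/(-2601/5) = -4314*(-5/2601) = 7190/867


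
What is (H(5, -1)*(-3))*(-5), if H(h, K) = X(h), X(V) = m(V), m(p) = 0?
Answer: 0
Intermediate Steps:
X(V) = 0
H(h, K) = 0
(H(5, -1)*(-3))*(-5) = (0*(-3))*(-5) = 0*(-5) = 0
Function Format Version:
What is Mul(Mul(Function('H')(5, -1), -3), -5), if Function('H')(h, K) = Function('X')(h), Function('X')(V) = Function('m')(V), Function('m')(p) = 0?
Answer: 0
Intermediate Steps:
Function('X')(V) = 0
Function('H')(h, K) = 0
Mul(Mul(Function('H')(5, -1), -3), -5) = Mul(Mul(0, -3), -5) = Mul(0, -5) = 0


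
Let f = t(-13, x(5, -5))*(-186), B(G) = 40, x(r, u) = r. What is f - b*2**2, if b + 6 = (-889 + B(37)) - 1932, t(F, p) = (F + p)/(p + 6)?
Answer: 124116/11 ≈ 11283.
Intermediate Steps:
t(F, p) = (F + p)/(6 + p)
b = -2787 (b = -6 + ((-889 + 40) - 1932) = -6 + (-849 - 1932) = -6 - 2781 = -2787)
f = 1488/11 (f = ((-13 + 5)/(6 + 5))*(-186) = (-8/11)*(-186) = ((1/11)*(-8))*(-186) = -8/11*(-186) = 1488/11 ≈ 135.27)
f - b*2**2 = 1488/11 - (-2787)*2**2 = 1488/11 - (-2787)*4 = 1488/11 - 1*(-11148) = 1488/11 + 11148 = 124116/11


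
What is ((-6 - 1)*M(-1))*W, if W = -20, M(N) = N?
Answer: -140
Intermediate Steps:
((-6 - 1)*M(-1))*W = ((-6 - 1)*(-1))*(-20) = -7*(-1)*(-20) = 7*(-20) = -140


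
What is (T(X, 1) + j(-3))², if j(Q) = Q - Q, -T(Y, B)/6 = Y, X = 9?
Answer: 2916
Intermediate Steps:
T(Y, B) = -6*Y
j(Q) = 0
(T(X, 1) + j(-3))² = (-6*9 + 0)² = (-54 + 0)² = (-54)² = 2916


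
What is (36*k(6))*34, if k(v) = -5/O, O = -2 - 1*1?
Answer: 2040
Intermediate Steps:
O = -3 (O = -2 - 1 = -3)
k(v) = 5/3 (k(v) = -5/(-3) = -5*(-⅓) = 5/3)
(36*k(6))*34 = (36*(5/3))*34 = 60*34 = 2040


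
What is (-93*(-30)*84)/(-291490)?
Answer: -23436/29149 ≈ -0.80401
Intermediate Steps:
(-93*(-30)*84)/(-291490) = (2790*84)*(-1/291490) = 234360*(-1/291490) = -23436/29149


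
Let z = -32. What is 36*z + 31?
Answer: -1121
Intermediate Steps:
36*z + 31 = 36*(-32) + 31 = -1152 + 31 = -1121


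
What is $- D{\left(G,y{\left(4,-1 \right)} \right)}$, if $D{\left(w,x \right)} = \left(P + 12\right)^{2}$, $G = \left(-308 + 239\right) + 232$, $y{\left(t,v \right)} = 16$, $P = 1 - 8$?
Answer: $-25$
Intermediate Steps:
$P = -7$ ($P = 1 - 8 = -7$)
$G = 163$ ($G = -69 + 232 = 163$)
$D{\left(w,x \right)} = 25$ ($D{\left(w,x \right)} = \left(-7 + 12\right)^{2} = 5^{2} = 25$)
$- D{\left(G,y{\left(4,-1 \right)} \right)} = \left(-1\right) 25 = -25$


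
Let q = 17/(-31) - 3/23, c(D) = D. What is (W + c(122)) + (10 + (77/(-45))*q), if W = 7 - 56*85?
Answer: -148227517/32085 ≈ -4619.8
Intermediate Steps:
q = -484/713 (q = 17*(-1/31) - 3*1/23 = -17/31 - 3/23 = -484/713 ≈ -0.67882)
W = -4753 (W = 7 - 4760 = -4753)
(W + c(122)) + (10 + (77/(-45))*q) = (-4753 + 122) + (10 + (77/(-45))*(-484/713)) = -4631 + (10 + (77*(-1/45))*(-484/713)) = -4631 + (10 - 77/45*(-484/713)) = -4631 + (10 + 37268/32085) = -4631 + 358118/32085 = -148227517/32085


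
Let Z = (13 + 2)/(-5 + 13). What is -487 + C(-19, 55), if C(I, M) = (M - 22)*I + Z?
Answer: -8897/8 ≈ -1112.1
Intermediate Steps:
Z = 15/8 ≈ 1.8750
C(I, M) = 15/8 + I*(-22 + M) (C(I, M) = (M - 22)*I + 15/8 = (-22 + M)*I + 15/8 = I*(-22 + M) + 15/8 = 15/8 + I*(-22 + M))
-487 + C(-19, 55) = -487 + (15/8 - 22*(-19) - 19*55) = -487 + (15/8 + 418 - 1045) = -487 - 5001/8 = -8897/8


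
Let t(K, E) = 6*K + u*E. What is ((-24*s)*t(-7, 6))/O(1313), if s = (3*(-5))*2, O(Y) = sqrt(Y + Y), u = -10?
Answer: -36720*sqrt(2626)/1313 ≈ -1433.1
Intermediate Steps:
t(K, E) = -10*E + 6*K (t(K, E) = 6*K - 10*E = -10*E + 6*K)
O(Y) = sqrt(2)*sqrt(Y) (O(Y) = sqrt(2*Y) = sqrt(2)*sqrt(Y))
s = -30 (s = -15*2 = -30)
((-24*s)*t(-7, 6))/O(1313) = ((-24*(-30))*(-10*6 + 6*(-7)))/((sqrt(2)*sqrt(1313))) = (720*(-60 - 42))/(sqrt(2626)) = (720*(-102))*(sqrt(2626)/2626) = -36720*sqrt(2626)/1313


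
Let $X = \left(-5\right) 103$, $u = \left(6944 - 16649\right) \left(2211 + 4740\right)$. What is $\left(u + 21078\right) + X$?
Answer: $-67438892$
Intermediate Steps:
$u = -67459455$ ($u = \left(-9705\right) 6951 = -67459455$)
$X = -515$
$\left(u + 21078\right) + X = \left(-67459455 + 21078\right) - 515 = -67438377 - 515 = -67438892$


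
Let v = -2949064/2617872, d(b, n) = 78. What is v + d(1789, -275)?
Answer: 25155619/327234 ≈ 76.874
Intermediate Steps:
v = -368633/327234 (v = -2949064*1/2617872 = -368633/327234 ≈ -1.1265)
v + d(1789, -275) = -368633/327234 + 78 = 25155619/327234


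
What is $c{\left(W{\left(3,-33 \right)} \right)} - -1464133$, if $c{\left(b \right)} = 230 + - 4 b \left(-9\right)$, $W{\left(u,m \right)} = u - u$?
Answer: $1464363$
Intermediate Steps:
$W{\left(u,m \right)} = 0$
$c{\left(b \right)} = 230 + 36 b$
$c{\left(W{\left(3,-33 \right)} \right)} - -1464133 = \left(230 + 36 \cdot 0\right) - -1464133 = \left(230 + 0\right) + 1464133 = 230 + 1464133 = 1464363$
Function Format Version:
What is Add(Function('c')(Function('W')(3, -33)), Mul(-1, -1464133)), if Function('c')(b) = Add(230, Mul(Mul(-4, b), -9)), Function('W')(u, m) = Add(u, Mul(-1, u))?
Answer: 1464363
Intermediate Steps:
Function('W')(u, m) = 0
Function('c')(b) = Add(230, Mul(36, b))
Add(Function('c')(Function('W')(3, -33)), Mul(-1, -1464133)) = Add(Add(230, Mul(36, 0)), Mul(-1, -1464133)) = Add(Add(230, 0), 1464133) = Add(230, 1464133) = 1464363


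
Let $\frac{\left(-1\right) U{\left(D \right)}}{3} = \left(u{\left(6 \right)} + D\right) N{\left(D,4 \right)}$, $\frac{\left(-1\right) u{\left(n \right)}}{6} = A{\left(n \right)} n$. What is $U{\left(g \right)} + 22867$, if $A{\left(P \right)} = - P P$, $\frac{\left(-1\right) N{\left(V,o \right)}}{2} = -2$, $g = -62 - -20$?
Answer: $7819$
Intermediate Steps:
$g = -42$ ($g = -62 + 20 = -42$)
$N{\left(V,o \right)} = 4$ ($N{\left(V,o \right)} = \left(-2\right) \left(-2\right) = 4$)
$A{\left(P \right)} = - P^{2}$
$u{\left(n \right)} = 6 n^{3}$ ($u{\left(n \right)} = - 6 - n^{2} n = - 6 \left(- n^{3}\right) = 6 n^{3}$)
$U{\left(D \right)} = -15552 - 12 D$ ($U{\left(D \right)} = - 3 \left(6 \cdot 6^{3} + D\right) 4 = - 3 \left(6 \cdot 216 + D\right) 4 = - 3 \left(1296 + D\right) 4 = - 3 \left(5184 + 4 D\right) = -15552 - 12 D$)
$U{\left(g \right)} + 22867 = \left(-15552 - -504\right) + 22867 = \left(-15552 + 504\right) + 22867 = -15048 + 22867 = 7819$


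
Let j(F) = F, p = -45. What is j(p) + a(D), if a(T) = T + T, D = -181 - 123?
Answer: -653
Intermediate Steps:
D = -304
a(T) = 2*T
j(p) + a(D) = -45 + 2*(-304) = -45 - 608 = -653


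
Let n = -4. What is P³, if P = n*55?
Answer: -10648000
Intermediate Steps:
P = -220 (P = -4*55 = -220)
P³ = (-220)³ = -10648000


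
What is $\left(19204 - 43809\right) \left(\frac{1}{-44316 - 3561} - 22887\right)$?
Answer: $\frac{26961196944500}{47877} \approx 5.6313 \cdot 10^{8}$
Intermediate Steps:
$\left(19204 - 43809\right) \left(\frac{1}{-44316 - 3561} - 22887\right) = - 24605 \left(\frac{1}{-47877} - 22887\right) = - 24605 \left(- \frac{1}{47877} - 22887\right) = \left(-24605\right) \left(- \frac{1095760900}{47877}\right) = \frac{26961196944500}{47877}$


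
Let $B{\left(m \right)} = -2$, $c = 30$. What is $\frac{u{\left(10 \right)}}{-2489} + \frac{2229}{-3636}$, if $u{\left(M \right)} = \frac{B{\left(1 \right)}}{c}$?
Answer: $- \frac{3082077}{5027780} \approx -0.61301$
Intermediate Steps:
$u{\left(M \right)} = - \frac{1}{15}$ ($u{\left(M \right)} = - \frac{2}{30} = \left(-2\right) \frac{1}{30} = - \frac{1}{15}$)
$\frac{u{\left(10 \right)}}{-2489} + \frac{2229}{-3636} = - \frac{1}{15 \left(-2489\right)} + \frac{2229}{-3636} = \left(- \frac{1}{15}\right) \left(- \frac{1}{2489}\right) + 2229 \left(- \frac{1}{3636}\right) = \frac{1}{37335} - \frac{743}{1212} = - \frac{3082077}{5027780}$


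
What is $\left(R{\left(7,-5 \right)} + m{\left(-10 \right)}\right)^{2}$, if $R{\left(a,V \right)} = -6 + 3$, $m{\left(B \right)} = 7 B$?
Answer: $5329$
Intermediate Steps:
$R{\left(a,V \right)} = -3$
$\left(R{\left(7,-5 \right)} + m{\left(-10 \right)}\right)^{2} = \left(-3 + 7 \left(-10\right)\right)^{2} = \left(-3 - 70\right)^{2} = \left(-73\right)^{2} = 5329$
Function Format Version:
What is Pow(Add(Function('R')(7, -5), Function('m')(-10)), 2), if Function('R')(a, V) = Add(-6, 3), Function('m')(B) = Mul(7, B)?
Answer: 5329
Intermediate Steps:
Function('R')(a, V) = -3
Pow(Add(Function('R')(7, -5), Function('m')(-10)), 2) = Pow(Add(-3, Mul(7, -10)), 2) = Pow(Add(-3, -70), 2) = Pow(-73, 2) = 5329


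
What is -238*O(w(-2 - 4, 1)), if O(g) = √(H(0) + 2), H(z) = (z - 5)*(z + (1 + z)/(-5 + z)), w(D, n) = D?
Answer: -238*√3 ≈ -412.23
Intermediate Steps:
H(z) = (-5 + z)*(z + (1 + z)/(-5 + z))
O(g) = √3 (O(g) = √((1 + 0² - 4*0) + 2) = √((1 + 0 + 0) + 2) = √(1 + 2) = √3)
-238*O(w(-2 - 4, 1)) = -238*√3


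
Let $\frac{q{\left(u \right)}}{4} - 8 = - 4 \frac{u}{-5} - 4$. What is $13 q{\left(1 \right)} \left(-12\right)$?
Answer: $- \frac{14976}{5} \approx -2995.2$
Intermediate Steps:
$q{\left(u \right)} = 16 + \frac{16 u}{5}$ ($q{\left(u \right)} = 32 + 4 \left(- 4 \frac{u}{-5} - 4\right) = 32 + 4 \left(- 4 u \left(- \frac{1}{5}\right) - 4\right) = 32 + 4 \left(- 4 \left(- \frac{u}{5}\right) - 4\right) = 32 + 4 \left(\frac{4 u}{5} - 4\right) = 32 + 4 \left(-4 + \frac{4 u}{5}\right) = 32 + \left(-16 + \frac{16 u}{5}\right) = 16 + \frac{16 u}{5}$)
$13 q{\left(1 \right)} \left(-12\right) = 13 \left(16 + \frac{16}{5} \cdot 1\right) \left(-12\right) = 13 \left(16 + \frac{16}{5}\right) \left(-12\right) = 13 \cdot \frac{96}{5} \left(-12\right) = \frac{1248}{5} \left(-12\right) = - \frac{14976}{5}$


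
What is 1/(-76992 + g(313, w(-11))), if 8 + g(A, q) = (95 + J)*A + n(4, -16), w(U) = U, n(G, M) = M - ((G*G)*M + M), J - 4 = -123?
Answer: -1/84256 ≈ -1.1869e-5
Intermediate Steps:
J = -119 (J = 4 - 123 = -119)
n(G, M) = -M*G² (n(G, M) = M - (G²*M + M) = M - (M*G² + M) = M - (M + M*G²) = M + (-M - M*G²) = -M*G²)
g(A, q) = 248 - 24*A (g(A, q) = -8 + ((95 - 119)*A - 1*(-16)*4²) = -8 + (-24*A - 1*(-16)*16) = -8 + (-24*A + 256) = -8 + (256 - 24*A) = 248 - 24*A)
1/(-76992 + g(313, w(-11))) = 1/(-76992 + (248 - 24*313)) = 1/(-76992 + (248 - 7512)) = 1/(-76992 - 7264) = 1/(-84256) = -1/84256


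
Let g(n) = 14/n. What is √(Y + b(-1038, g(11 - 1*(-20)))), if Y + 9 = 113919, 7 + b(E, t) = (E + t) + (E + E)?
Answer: √106468663/31 ≈ 332.85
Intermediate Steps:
b(E, t) = -7 + t + 3*E (b(E, t) = -7 + ((E + t) + (E + E)) = -7 + ((E + t) + 2*E) = -7 + (t + 3*E) = -7 + t + 3*E)
Y = 113910 (Y = -9 + 113919 = 113910)
√(Y + b(-1038, g(11 - 1*(-20)))) = √(113910 + (-7 + 14/(11 - 1*(-20)) + 3*(-1038))) = √(113910 + (-7 + 14/(11 + 20) - 3114)) = √(113910 + (-7 + 14/31 - 3114)) = √(113910 - 96737/31) = √(3434473/31) = √106468663/31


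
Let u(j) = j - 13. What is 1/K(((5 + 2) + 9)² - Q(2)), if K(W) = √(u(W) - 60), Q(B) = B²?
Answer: √179/179 ≈ 0.074744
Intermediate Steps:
u(j) = -13 + j
K(W) = √(-73 + W) (K(W) = √((-13 + W) - 60) = √(-73 + W))
1/K(((5 + 2) + 9)² - Q(2)) = 1/(√(-73 + (((5 + 2) + 9)² - 1*2²))) = 1/(√(-73 + ((7 + 9)² - 1*4))) = 1/(√(-73 + (16² - 4))) = 1/(√(-73 + (256 - 4))) = 1/(√(-73 + 252)) = 1/(√179) = √179/179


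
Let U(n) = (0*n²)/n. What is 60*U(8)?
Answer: 0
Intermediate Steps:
U(n) = 0 (U(n) = 0/n = 0)
60*U(8) = 60*0 = 0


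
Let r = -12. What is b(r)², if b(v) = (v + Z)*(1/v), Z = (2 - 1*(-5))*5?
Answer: 529/144 ≈ 3.6736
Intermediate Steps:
Z = 35 (Z = (2 + 5)*5 = 7*5 = 35)
b(v) = (35 + v)/v (b(v) = (v + 35)*(1/v) = (35 + v)/v)
b(r)² = ((35 - 12)/(-12))² = (-1/12*23)² = (-23/12)² = 529/144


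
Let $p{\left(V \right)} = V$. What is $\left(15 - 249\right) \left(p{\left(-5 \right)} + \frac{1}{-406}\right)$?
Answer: $\frac{237627}{203} \approx 1170.6$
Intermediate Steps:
$\left(15 - 249\right) \left(p{\left(-5 \right)} + \frac{1}{-406}\right) = \left(15 - 249\right) \left(-5 + \frac{1}{-406}\right) = - 234 \left(-5 - \frac{1}{406}\right) = \left(-234\right) \left(- \frac{2031}{406}\right) = \frac{237627}{203}$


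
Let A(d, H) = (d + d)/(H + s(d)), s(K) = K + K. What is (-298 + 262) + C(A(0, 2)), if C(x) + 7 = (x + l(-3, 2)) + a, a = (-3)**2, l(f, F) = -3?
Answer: -37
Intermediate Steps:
a = 9
s(K) = 2*K
A(d, H) = 2*d/(H + 2*d) (A(d, H) = (d + d)/(H + 2*d) = (2*d)/(H + 2*d) = 2*d/(H + 2*d))
C(x) = -1 + x (C(x) = -7 + ((x - 3) + 9) = -7 + ((-3 + x) + 9) = -7 + (6 + x) = -1 + x)
(-298 + 262) + C(A(0, 2)) = (-298 + 262) + (-1 + 2*0/(2 + 2*0)) = -36 + (-1 + 2*0/(2 + 0)) = -36 + (-1 + 2*0/2) = -36 + (-1 + 2*0*(1/2)) = -36 + (-1 + 0) = -36 - 1 = -37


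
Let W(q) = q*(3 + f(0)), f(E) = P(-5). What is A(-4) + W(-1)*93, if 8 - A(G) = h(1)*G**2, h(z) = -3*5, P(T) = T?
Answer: 434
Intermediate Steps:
h(z) = -15
f(E) = -5
W(q) = -2*q (W(q) = q*(3 - 5) = q*(-2) = -2*q)
A(G) = 8 + 15*G**2 (A(G) = 8 - (-15)*G**2 = 8 + 15*G**2)
A(-4) + W(-1)*93 = (8 + 15*(-4)**2) - 2*(-1)*93 = (8 + 15*16) + 2*93 = (8 + 240) + 186 = 248 + 186 = 434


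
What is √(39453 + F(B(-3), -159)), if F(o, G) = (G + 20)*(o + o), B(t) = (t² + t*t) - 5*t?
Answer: √30279 ≈ 174.01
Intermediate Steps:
B(t) = -5*t + 2*t² (B(t) = (t² + t²) - 5*t = 2*t² - 5*t = -5*t + 2*t²)
F(o, G) = 2*o*(20 + G) (F(o, G) = (20 + G)*(2*o) = 2*o*(20 + G))
√(39453 + F(B(-3), -159)) = √(39453 + 2*(-3*(-5 + 2*(-3)))*(20 - 159)) = √(39453 + 2*(-3*(-5 - 6))*(-139)) = √(39453 + 2*(-3*(-11))*(-139)) = √(39453 + 2*33*(-139)) = √(39453 - 9174) = √30279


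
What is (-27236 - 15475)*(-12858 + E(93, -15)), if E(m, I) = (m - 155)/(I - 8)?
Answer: 549062904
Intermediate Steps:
E(m, I) = (-155 + m)/(-8 + I)
(-27236 - 15475)*(-12858 + E(93, -15)) = (-27236 - 15475)*(-12858 + (-155 + 93)/(-8 - 15)) = -42711*(-12858 - 62/(-23)) = -42711*(-12858 - 1/23*(-62)) = -42711*(-12858 + 62/23) = -42711*(-295672/23) = 549062904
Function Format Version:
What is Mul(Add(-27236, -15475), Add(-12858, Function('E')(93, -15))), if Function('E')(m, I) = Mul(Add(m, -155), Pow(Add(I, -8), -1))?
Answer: 549062904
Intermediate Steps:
Function('E')(m, I) = Mul(Pow(Add(-8, I), -1), Add(-155, m)) (Function('E')(m, I) = Mul(Add(-155, m), Pow(Add(-8, I), -1)) = Mul(Pow(Add(-8, I), -1), Add(-155, m)))
Mul(Add(-27236, -15475), Add(-12858, Function('E')(93, -15))) = Mul(Add(-27236, -15475), Add(-12858, Mul(Pow(Add(-8, -15), -1), Add(-155, 93)))) = Mul(-42711, Add(-12858, Mul(Pow(-23, -1), -62))) = Mul(-42711, Add(-12858, Mul(Rational(-1, 23), -62))) = Mul(-42711, Add(-12858, Rational(62, 23))) = Mul(-42711, Rational(-295672, 23)) = 549062904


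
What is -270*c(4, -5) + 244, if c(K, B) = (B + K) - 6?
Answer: 2134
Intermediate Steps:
c(K, B) = -6 + B + K
-270*c(4, -5) + 244 = -270*(-6 - 5 + 4) + 244 = -270*(-7) + 244 = 1890 + 244 = 2134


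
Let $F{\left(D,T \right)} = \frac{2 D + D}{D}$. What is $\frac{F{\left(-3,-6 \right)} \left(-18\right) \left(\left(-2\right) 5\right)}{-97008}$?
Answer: $- \frac{45}{8084} \approx -0.0055666$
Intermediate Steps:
$F{\left(D,T \right)} = 3$ ($F{\left(D,T \right)} = \frac{3 D}{D} = 3$)
$\frac{F{\left(-3,-6 \right)} \left(-18\right) \left(\left(-2\right) 5\right)}{-97008} = \frac{3 \left(-18\right) \left(\left(-2\right) 5\right)}{-97008} = \left(-54\right) \left(-10\right) \left(- \frac{1}{97008}\right) = 540 \left(- \frac{1}{97008}\right) = - \frac{45}{8084}$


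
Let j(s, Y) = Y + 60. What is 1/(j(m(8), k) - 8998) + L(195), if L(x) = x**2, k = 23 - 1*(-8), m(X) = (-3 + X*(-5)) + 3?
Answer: 338688674/8907 ≈ 38025.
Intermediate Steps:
m(X) = -5*X (m(X) = (-3 - 5*X) + 3 = -5*X)
k = 31 (k = 23 + 8 = 31)
j(s, Y) = 60 + Y
1/(j(m(8), k) - 8998) + L(195) = 1/((60 + 31) - 8998) + 195**2 = 1/(91 - 8998) + 38025 = 1/(-8907) + 38025 = -1/8907 + 38025 = 338688674/8907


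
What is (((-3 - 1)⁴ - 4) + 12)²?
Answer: 69696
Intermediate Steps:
(((-3 - 1)⁴ - 4) + 12)² = (((-4)⁴ - 4) + 12)² = ((256 - 4) + 12)² = (252 + 12)² = 264² = 69696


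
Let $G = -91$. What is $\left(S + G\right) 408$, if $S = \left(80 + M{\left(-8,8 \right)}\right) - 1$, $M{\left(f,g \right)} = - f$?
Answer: $-1632$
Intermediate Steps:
$S = 87$ ($S = \left(80 - -8\right) - 1 = \left(80 + 8\right) - 1 = 88 - 1 = 87$)
$\left(S + G\right) 408 = \left(87 - 91\right) 408 = \left(-4\right) 408 = -1632$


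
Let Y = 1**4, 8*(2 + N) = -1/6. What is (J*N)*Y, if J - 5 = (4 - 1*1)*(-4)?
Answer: 679/48 ≈ 14.146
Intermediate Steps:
J = -7 (J = 5 + (4 - 1*1)*(-4) = 5 + (4 - 1)*(-4) = 5 + 3*(-4) = 5 - 12 = -7)
N = -97/48 (N = -2 + (-1/6)/8 = -2 + (-1*1/6)/8 = -2 + (1/8)*(-1/6) = -2 - 1/48 = -97/48 ≈ -2.0208)
Y = 1
(J*N)*Y = -7*(-97/48)*1 = (679/48)*1 = 679/48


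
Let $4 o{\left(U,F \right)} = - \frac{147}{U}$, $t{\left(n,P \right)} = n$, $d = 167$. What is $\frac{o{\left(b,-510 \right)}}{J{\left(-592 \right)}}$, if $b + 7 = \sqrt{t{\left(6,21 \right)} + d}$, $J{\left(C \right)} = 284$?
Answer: $- \frac{1029}{140864} - \frac{147 \sqrt{173}}{140864} \approx -0.021031$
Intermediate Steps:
$b = -7 + \sqrt{173}$ ($b = -7 + \sqrt{6 + 167} = -7 + \sqrt{173} \approx 6.1529$)
$o{\left(U,F \right)} = - \frac{147}{4 U}$ ($o{\left(U,F \right)} = \frac{\left(-147\right) \frac{1}{U}}{4} = - \frac{147}{4 U}$)
$\frac{o{\left(b,-510 \right)}}{J{\left(-592 \right)}} = \frac{\left(- \frac{147}{4}\right) \frac{1}{-7 + \sqrt{173}}}{284} = - \frac{147}{4 \left(-7 + \sqrt{173}\right)} \frac{1}{284} = - \frac{147}{1136 \left(-7 + \sqrt{173}\right)}$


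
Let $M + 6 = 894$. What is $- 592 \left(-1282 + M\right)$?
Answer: $233248$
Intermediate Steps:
$M = 888$ ($M = -6 + 894 = 888$)
$- 592 \left(-1282 + M\right) = - 592 \left(-1282 + 888\right) = \left(-592\right) \left(-394\right) = 233248$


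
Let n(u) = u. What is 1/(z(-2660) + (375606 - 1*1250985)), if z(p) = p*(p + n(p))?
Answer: 1/13275821 ≈ 7.5325e-8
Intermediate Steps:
z(p) = 2*p² (z(p) = p*(p + p) = p*(2*p) = 2*p²)
1/(z(-2660) + (375606 - 1*1250985)) = 1/(2*(-2660)² + (375606 - 1*1250985)) = 1/(2*7075600 + (375606 - 1250985)) = 1/(14151200 - 875379) = 1/13275821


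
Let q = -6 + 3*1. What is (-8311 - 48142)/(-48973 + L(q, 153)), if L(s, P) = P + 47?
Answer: 56453/48773 ≈ 1.1575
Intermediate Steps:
q = -3 (q = -6 + 3 = -3)
L(s, P) = 47 + P
(-8311 - 48142)/(-48973 + L(q, 153)) = (-8311 - 48142)/(-48973 + (47 + 153)) = -56453/(-48973 + 200) = -56453/(-48773) = -56453*(-1/48773) = 56453/48773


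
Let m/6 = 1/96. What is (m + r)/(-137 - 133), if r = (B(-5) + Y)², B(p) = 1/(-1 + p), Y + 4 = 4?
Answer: -13/38880 ≈ -0.00033436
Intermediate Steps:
Y = 0 (Y = -4 + 4 = 0)
r = 1/36 (r = (1/(-1 - 5) + 0)² = (1/(-6) + 0)² = (-⅙ + 0)² = (-⅙)² = 1/36 ≈ 0.027778)
m = 1/16 (m = 6/96 = 6*(1/96) = 1/16 ≈ 0.062500)
(m + r)/(-137 - 133) = (1/16 + 1/36)/(-137 - 133) = (13/144)/(-270) = -1/270*13/144 = -13/38880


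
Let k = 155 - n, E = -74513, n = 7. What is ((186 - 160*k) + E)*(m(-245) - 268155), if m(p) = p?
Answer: 26305078800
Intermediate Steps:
k = 148 (k = 155 - 1*7 = 155 - 7 = 148)
((186 - 160*k) + E)*(m(-245) - 268155) = ((186 - 160*148) - 74513)*(-245 - 268155) = ((186 - 23680) - 74513)*(-268400) = (-23494 - 74513)*(-268400) = -98007*(-268400) = 26305078800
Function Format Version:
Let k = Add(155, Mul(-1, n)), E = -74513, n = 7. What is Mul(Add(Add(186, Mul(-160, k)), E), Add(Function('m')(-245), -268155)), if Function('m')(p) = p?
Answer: 26305078800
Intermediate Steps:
k = 148 (k = Add(155, Mul(-1, 7)) = Add(155, -7) = 148)
Mul(Add(Add(186, Mul(-160, k)), E), Add(Function('m')(-245), -268155)) = Mul(Add(Add(186, Mul(-160, 148)), -74513), Add(-245, -268155)) = Mul(Add(Add(186, -23680), -74513), -268400) = Mul(Add(-23494, -74513), -268400) = Mul(-98007, -268400) = 26305078800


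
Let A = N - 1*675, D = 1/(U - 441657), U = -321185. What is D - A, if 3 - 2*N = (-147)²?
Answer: 8755900475/762842 ≈ 11478.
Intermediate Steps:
N = -10803 (N = 3/2 - ½*(-147)² = 3/2 - ½*21609 = 3/2 - 21609/2 = -10803)
D = -1/762842 (D = 1/(-321185 - 441657) = 1/(-762842) = -1/762842 ≈ -1.3109e-6)
A = -11478 (A = -10803 - 1*675 = -10803 - 675 = -11478)
D - A = -1/762842 - 1*(-11478) = -1/762842 + 11478 = 8755900475/762842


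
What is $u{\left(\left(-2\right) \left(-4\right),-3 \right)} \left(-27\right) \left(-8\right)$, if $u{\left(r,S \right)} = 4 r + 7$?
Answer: $8424$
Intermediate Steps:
$u{\left(r,S \right)} = 7 + 4 r$
$u{\left(\left(-2\right) \left(-4\right),-3 \right)} \left(-27\right) \left(-8\right) = \left(7 + 4 \left(\left(-2\right) \left(-4\right)\right)\right) \left(-27\right) \left(-8\right) = \left(7 + 4 \cdot 8\right) \left(-27\right) \left(-8\right) = \left(7 + 32\right) \left(-27\right) \left(-8\right) = 39 \left(-27\right) \left(-8\right) = \left(-1053\right) \left(-8\right) = 8424$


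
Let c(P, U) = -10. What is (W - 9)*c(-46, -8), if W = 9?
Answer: 0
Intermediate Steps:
(W - 9)*c(-46, -8) = (9 - 9)*(-10) = 0*(-10) = 0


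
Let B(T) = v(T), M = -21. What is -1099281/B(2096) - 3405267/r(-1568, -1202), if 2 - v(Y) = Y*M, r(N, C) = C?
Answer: 37142926761/13227409 ≈ 2808.0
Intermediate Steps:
v(Y) = 2 + 21*Y (v(Y) = 2 - Y*(-21) = 2 - (-21)*Y = 2 + 21*Y)
B(T) = 2 + 21*T
-1099281/B(2096) - 3405267/r(-1568, -1202) = -1099281/(2 + 21*2096) - 3405267/(-1202) = -1099281/(2 + 44016) - 3405267*(-1/1202) = -1099281/44018 + 3405267/1202 = 37142926761/13227409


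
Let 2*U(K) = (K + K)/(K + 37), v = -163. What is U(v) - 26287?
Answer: -3311999/126 ≈ -26286.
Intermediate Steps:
U(K) = K/(37 + K) (U(K) = ((K + K)/(K + 37))/2 = ((2*K)/(37 + K))/2 = (2*K/(37 + K))/2 = K/(37 + K))
U(v) - 26287 = -163/(37 - 163) - 26287 = -163/(-126) - 26287 = -163*(-1/126) - 26287 = 163/126 - 26287 = -3311999/126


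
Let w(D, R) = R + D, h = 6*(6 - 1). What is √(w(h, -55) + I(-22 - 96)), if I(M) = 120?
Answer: √95 ≈ 9.7468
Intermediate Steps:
h = 30 (h = 6*5 = 30)
w(D, R) = D + R
√(w(h, -55) + I(-22 - 96)) = √((30 - 55) + 120) = √(-25 + 120) = √95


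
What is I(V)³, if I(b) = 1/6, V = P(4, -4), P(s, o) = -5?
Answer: 1/216 ≈ 0.0046296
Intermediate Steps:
V = -5
I(b) = ⅙
I(V)³ = (⅙)³ = 1/216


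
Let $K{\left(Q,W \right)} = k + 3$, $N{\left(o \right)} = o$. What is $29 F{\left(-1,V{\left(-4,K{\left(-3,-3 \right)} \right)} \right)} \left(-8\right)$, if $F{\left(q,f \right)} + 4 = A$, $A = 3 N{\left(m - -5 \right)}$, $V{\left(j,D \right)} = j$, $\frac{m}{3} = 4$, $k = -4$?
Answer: $-10904$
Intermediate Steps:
$m = 12$ ($m = 3 \cdot 4 = 12$)
$K{\left(Q,W \right)} = -1$ ($K{\left(Q,W \right)} = -4 + 3 = -1$)
$A = 51$ ($A = 3 \left(12 - -5\right) = 3 \left(12 + 5\right) = 3 \cdot 17 = 51$)
$F{\left(q,f \right)} = 47$ ($F{\left(q,f \right)} = -4 + 51 = 47$)
$29 F{\left(-1,V{\left(-4,K{\left(-3,-3 \right)} \right)} \right)} \left(-8\right) = 29 \cdot 47 \left(-8\right) = 1363 \left(-8\right) = -10904$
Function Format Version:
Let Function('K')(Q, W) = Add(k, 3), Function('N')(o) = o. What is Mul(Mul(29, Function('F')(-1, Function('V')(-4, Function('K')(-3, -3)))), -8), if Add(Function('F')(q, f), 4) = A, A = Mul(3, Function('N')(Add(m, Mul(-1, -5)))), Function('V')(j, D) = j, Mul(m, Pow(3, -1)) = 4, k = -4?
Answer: -10904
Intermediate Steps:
m = 12 (m = Mul(3, 4) = 12)
Function('K')(Q, W) = -1 (Function('K')(Q, W) = Add(-4, 3) = -1)
A = 51 (A = Mul(3, Add(12, Mul(-1, -5))) = Mul(3, Add(12, 5)) = Mul(3, 17) = 51)
Function('F')(q, f) = 47 (Function('F')(q, f) = Add(-4, 51) = 47)
Mul(Mul(29, Function('F')(-1, Function('V')(-4, Function('K')(-3, -3)))), -8) = Mul(Mul(29, 47), -8) = Mul(1363, -8) = -10904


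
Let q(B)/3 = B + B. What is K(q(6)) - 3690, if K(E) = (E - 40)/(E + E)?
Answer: -66421/18 ≈ -3690.1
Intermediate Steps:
q(B) = 6*B (q(B) = 3*(B + B) = 3*(2*B) = 6*B)
K(E) = (-40 + E)/(2*E) (K(E) = (-40 + E)/((2*E)) = (-40 + E)*(1/(2*E)) = (-40 + E)/(2*E))
K(q(6)) - 3690 = (-40 + 6*6)/(2*((6*6))) - 3690 = (1/2)*(-40 + 36)/36 - 3690 = (1/2)*(1/36)*(-4) - 3690 = -1/18 - 3690 = -66421/18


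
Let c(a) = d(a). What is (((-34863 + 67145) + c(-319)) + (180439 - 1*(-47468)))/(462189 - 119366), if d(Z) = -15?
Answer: 260174/342823 ≈ 0.75892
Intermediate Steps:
c(a) = -15
(((-34863 + 67145) + c(-319)) + (180439 - 1*(-47468)))/(462189 - 119366) = (((-34863 + 67145) - 15) + (180439 - 1*(-47468)))/(462189 - 119366) = ((32282 - 15) + (180439 + 47468))/342823 = (32267 + 227907)*(1/342823) = 260174*(1/342823) = 260174/342823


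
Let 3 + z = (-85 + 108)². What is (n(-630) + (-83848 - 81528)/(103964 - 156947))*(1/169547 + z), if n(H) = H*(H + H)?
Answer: 1250270405953209016/2994369567 ≈ 4.1754e+8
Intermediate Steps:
n(H) = 2*H² (n(H) = H*(2*H) = 2*H²)
z = 526 (z = -3 + (-85 + 108)² = -3 + 23² = -3 + 529 = 526)
(n(-630) + (-83848 - 81528)/(103964 - 156947))*(1/169547 + z) = (2*(-630)² + (-83848 - 81528)/(103964 - 156947))*(1/169547 + 526) = (2*396900 - 165376/(-52983))*(1/169547 + 526) = (793800 - 165376*(-1/52983))*(89181723/169547) = (793800 + 165376/52983)*(89181723/169547) = (42058070776/52983)*(89181723/169547) = 1250270405953209016/2994369567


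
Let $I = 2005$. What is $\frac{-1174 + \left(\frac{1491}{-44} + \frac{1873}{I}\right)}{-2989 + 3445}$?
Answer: $- \frac{35492441}{13409440} \approx -2.6468$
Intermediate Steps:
$\frac{-1174 + \left(\frac{1491}{-44} + \frac{1873}{I}\right)}{-2989 + 3445} = \frac{-1174 + \left(\frac{1491}{-44} + \frac{1873}{2005}\right)}{-2989 + 3445} = \frac{-1174 + \left(1491 \left(- \frac{1}{44}\right) + 1873 \cdot \frac{1}{2005}\right)}{456} = \left(-1174 + \left(- \frac{1491}{44} + \frac{1873}{2005}\right)\right) \frac{1}{456} = \left(-1174 - \frac{2907043}{88220}\right) \frac{1}{456} = \left(- \frac{106477323}{88220}\right) \frac{1}{456} = - \frac{35492441}{13409440}$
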